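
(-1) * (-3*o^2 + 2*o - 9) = 3*o^2 - 2*o + 9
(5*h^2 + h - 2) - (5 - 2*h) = 5*h^2 + 3*h - 7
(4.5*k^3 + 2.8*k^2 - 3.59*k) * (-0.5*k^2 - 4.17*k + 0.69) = -2.25*k^5 - 20.165*k^4 - 6.776*k^3 + 16.9023*k^2 - 2.4771*k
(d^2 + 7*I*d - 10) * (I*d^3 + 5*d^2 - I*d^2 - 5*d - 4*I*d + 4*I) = I*d^5 - 2*d^4 - I*d^4 + 2*d^3 + 21*I*d^3 - 22*d^2 - 21*I*d^2 + 22*d + 40*I*d - 40*I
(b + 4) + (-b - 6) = -2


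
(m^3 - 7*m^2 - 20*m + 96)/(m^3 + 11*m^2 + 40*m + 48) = (m^2 - 11*m + 24)/(m^2 + 7*m + 12)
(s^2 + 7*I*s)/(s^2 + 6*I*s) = (s + 7*I)/(s + 6*I)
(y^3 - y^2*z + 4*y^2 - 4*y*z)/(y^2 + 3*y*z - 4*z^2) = y*(y + 4)/(y + 4*z)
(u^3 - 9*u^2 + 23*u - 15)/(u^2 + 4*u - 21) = (u^2 - 6*u + 5)/(u + 7)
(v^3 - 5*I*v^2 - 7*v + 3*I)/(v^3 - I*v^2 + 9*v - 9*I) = (v - I)/(v + 3*I)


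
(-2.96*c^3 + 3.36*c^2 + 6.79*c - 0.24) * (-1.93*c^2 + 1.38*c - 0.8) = 5.7128*c^5 - 10.5696*c^4 - 6.0999*c^3 + 7.1454*c^2 - 5.7632*c + 0.192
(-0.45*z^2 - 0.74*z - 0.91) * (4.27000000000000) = -1.9215*z^2 - 3.1598*z - 3.8857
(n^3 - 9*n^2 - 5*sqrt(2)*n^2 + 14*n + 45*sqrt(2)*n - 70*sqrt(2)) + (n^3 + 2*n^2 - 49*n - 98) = 2*n^3 - 5*sqrt(2)*n^2 - 7*n^2 - 35*n + 45*sqrt(2)*n - 70*sqrt(2) - 98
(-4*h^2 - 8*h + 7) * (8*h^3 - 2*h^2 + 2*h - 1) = -32*h^5 - 56*h^4 + 64*h^3 - 26*h^2 + 22*h - 7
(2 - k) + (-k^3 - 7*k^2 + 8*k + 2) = -k^3 - 7*k^2 + 7*k + 4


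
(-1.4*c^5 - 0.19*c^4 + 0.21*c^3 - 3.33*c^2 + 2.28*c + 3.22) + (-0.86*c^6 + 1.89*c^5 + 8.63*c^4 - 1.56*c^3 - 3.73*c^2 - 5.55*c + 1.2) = -0.86*c^6 + 0.49*c^5 + 8.44*c^4 - 1.35*c^3 - 7.06*c^2 - 3.27*c + 4.42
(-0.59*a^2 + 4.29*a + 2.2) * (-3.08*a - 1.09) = 1.8172*a^3 - 12.5701*a^2 - 11.4521*a - 2.398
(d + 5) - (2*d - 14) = 19 - d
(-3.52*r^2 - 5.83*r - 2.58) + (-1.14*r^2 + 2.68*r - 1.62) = -4.66*r^2 - 3.15*r - 4.2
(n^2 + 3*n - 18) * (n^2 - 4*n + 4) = n^4 - n^3 - 26*n^2 + 84*n - 72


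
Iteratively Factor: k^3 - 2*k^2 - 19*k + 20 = (k - 1)*(k^2 - k - 20) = (k - 5)*(k - 1)*(k + 4)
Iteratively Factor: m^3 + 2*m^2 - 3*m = (m)*(m^2 + 2*m - 3) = m*(m + 3)*(m - 1)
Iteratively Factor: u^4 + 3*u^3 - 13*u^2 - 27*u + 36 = (u - 1)*(u^3 + 4*u^2 - 9*u - 36) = (u - 1)*(u + 4)*(u^2 - 9) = (u - 1)*(u + 3)*(u + 4)*(u - 3)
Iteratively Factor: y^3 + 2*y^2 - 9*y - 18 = (y + 3)*(y^2 - y - 6) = (y + 2)*(y + 3)*(y - 3)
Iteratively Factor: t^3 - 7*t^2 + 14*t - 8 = (t - 4)*(t^2 - 3*t + 2) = (t - 4)*(t - 1)*(t - 2)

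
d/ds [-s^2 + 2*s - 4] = 2 - 2*s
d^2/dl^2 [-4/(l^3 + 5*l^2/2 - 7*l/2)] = 16*(l*(6*l + 5)*(2*l^2 + 5*l - 7) - (6*l^2 + 10*l - 7)^2)/(l^3*(2*l^2 + 5*l - 7)^3)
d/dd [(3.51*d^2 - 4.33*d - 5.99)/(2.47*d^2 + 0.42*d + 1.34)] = (12.1693*d^2 + 38.9974*d - 3.2864)/(6.1009*d^4 + 2.0748*d^3 + 6.796*d^2 + 1.1256*d + 1.7956)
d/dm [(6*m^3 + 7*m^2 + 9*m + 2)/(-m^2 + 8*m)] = (-6*m^4 + 96*m^3 + 65*m^2 + 4*m - 16)/(m^2*(m^2 - 16*m + 64))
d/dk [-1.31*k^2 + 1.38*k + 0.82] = 1.38 - 2.62*k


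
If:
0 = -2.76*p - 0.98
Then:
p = -0.36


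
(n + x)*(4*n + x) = 4*n^2 + 5*n*x + x^2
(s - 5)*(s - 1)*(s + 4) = s^3 - 2*s^2 - 19*s + 20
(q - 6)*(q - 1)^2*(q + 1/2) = q^4 - 15*q^3/2 + 9*q^2 + q/2 - 3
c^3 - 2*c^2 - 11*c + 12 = (c - 4)*(c - 1)*(c + 3)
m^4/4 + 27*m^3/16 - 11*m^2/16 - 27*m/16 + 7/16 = (m/4 + 1/4)*(m - 1)*(m - 1/4)*(m + 7)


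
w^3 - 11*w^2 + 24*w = w*(w - 8)*(w - 3)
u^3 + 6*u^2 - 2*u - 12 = (u + 6)*(u - sqrt(2))*(u + sqrt(2))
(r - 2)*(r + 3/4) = r^2 - 5*r/4 - 3/2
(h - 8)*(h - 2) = h^2 - 10*h + 16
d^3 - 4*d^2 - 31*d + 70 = (d - 7)*(d - 2)*(d + 5)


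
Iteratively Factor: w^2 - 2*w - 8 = (w + 2)*(w - 4)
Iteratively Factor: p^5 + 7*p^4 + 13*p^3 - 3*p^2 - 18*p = (p + 3)*(p^4 + 4*p^3 + p^2 - 6*p) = p*(p + 3)*(p^3 + 4*p^2 + p - 6) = p*(p - 1)*(p + 3)*(p^2 + 5*p + 6) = p*(p - 1)*(p + 2)*(p + 3)*(p + 3)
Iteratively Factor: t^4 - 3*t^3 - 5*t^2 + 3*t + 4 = (t + 1)*(t^3 - 4*t^2 - t + 4) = (t - 4)*(t + 1)*(t^2 - 1) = (t - 4)*(t - 1)*(t + 1)*(t + 1)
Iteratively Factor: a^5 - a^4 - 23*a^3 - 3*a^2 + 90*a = (a + 3)*(a^4 - 4*a^3 - 11*a^2 + 30*a) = (a + 3)^2*(a^3 - 7*a^2 + 10*a) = (a - 5)*(a + 3)^2*(a^2 - 2*a) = (a - 5)*(a - 2)*(a + 3)^2*(a)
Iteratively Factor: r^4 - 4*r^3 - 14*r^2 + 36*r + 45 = (r + 1)*(r^3 - 5*r^2 - 9*r + 45) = (r - 3)*(r + 1)*(r^2 - 2*r - 15) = (r - 3)*(r + 1)*(r + 3)*(r - 5)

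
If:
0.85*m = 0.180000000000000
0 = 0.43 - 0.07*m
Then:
No Solution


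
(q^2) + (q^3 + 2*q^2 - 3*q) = q^3 + 3*q^2 - 3*q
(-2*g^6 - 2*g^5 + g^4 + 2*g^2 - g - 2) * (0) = 0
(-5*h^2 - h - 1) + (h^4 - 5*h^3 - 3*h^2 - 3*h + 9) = h^4 - 5*h^3 - 8*h^2 - 4*h + 8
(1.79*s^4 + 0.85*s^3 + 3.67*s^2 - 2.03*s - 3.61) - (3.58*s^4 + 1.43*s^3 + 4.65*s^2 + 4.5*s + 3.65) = -1.79*s^4 - 0.58*s^3 - 0.98*s^2 - 6.53*s - 7.26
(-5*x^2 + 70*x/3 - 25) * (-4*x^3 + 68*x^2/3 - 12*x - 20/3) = 20*x^5 - 620*x^4/3 + 6200*x^3/9 - 2440*x^2/3 + 1300*x/9 + 500/3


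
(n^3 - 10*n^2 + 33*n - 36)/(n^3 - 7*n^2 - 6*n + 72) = (n^2 - 6*n + 9)/(n^2 - 3*n - 18)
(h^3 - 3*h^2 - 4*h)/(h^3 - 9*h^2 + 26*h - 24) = h*(h + 1)/(h^2 - 5*h + 6)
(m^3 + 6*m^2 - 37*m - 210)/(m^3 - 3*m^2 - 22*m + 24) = (m^2 + 12*m + 35)/(m^2 + 3*m - 4)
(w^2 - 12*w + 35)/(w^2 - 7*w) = (w - 5)/w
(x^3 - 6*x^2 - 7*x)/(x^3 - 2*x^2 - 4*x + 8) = x*(x^2 - 6*x - 7)/(x^3 - 2*x^2 - 4*x + 8)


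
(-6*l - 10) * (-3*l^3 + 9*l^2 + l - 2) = 18*l^4 - 24*l^3 - 96*l^2 + 2*l + 20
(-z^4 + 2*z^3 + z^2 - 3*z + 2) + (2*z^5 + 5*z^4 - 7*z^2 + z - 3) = 2*z^5 + 4*z^4 + 2*z^3 - 6*z^2 - 2*z - 1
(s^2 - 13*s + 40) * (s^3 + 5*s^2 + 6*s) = s^5 - 8*s^4 - 19*s^3 + 122*s^2 + 240*s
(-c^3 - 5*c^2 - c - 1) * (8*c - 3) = -8*c^4 - 37*c^3 + 7*c^2 - 5*c + 3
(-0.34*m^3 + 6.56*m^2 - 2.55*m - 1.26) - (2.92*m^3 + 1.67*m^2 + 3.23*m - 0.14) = -3.26*m^3 + 4.89*m^2 - 5.78*m - 1.12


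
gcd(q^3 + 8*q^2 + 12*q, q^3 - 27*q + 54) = q + 6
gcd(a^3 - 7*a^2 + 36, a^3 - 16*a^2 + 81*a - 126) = a^2 - 9*a + 18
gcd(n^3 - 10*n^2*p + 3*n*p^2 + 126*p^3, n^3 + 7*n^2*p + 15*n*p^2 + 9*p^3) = n + 3*p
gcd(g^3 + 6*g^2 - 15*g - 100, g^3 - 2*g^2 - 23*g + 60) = g^2 + g - 20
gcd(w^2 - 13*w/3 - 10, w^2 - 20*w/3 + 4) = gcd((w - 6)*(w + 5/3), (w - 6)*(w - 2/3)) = w - 6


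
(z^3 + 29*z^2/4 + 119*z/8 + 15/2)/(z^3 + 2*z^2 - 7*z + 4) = (8*z^2 + 26*z + 15)/(8*(z^2 - 2*z + 1))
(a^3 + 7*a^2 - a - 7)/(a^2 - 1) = a + 7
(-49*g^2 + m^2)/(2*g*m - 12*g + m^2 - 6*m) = (-49*g^2 + m^2)/(2*g*m - 12*g + m^2 - 6*m)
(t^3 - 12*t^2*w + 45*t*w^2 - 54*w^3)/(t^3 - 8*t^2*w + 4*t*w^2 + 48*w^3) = (t^2 - 6*t*w + 9*w^2)/(t^2 - 2*t*w - 8*w^2)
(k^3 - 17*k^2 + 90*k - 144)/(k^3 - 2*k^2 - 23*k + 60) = (k^2 - 14*k + 48)/(k^2 + k - 20)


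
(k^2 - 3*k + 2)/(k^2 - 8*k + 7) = (k - 2)/(k - 7)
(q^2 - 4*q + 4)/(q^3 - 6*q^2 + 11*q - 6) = (q - 2)/(q^2 - 4*q + 3)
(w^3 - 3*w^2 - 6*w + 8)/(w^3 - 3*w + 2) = (w - 4)/(w - 1)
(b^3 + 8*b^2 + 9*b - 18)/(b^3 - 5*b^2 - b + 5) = (b^2 + 9*b + 18)/(b^2 - 4*b - 5)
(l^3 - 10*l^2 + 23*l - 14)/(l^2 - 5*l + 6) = (l^2 - 8*l + 7)/(l - 3)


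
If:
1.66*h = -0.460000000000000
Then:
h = -0.28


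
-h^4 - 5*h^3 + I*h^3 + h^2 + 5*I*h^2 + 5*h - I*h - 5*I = (h + 5)*(h - I)*(I*h - I)*(I*h + I)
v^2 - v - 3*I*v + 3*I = (v - 1)*(v - 3*I)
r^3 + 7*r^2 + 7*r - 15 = (r - 1)*(r + 3)*(r + 5)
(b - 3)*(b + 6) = b^2 + 3*b - 18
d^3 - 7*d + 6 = (d - 2)*(d - 1)*(d + 3)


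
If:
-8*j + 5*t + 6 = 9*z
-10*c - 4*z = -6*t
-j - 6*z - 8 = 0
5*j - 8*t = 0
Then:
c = 26/9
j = 16/3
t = 10/3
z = -20/9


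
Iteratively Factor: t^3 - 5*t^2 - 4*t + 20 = (t + 2)*(t^2 - 7*t + 10) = (t - 5)*(t + 2)*(t - 2)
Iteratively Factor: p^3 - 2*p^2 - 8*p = (p + 2)*(p^2 - 4*p) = (p - 4)*(p + 2)*(p)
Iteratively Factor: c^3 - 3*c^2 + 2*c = (c - 1)*(c^2 - 2*c) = (c - 2)*(c - 1)*(c)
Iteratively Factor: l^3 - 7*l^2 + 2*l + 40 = (l - 4)*(l^2 - 3*l - 10) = (l - 4)*(l + 2)*(l - 5)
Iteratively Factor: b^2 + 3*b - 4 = (b + 4)*(b - 1)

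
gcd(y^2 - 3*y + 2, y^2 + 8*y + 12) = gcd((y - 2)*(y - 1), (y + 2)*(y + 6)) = 1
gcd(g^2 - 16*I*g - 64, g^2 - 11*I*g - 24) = g - 8*I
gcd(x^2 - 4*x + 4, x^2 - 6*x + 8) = x - 2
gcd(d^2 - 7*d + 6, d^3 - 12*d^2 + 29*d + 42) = d - 6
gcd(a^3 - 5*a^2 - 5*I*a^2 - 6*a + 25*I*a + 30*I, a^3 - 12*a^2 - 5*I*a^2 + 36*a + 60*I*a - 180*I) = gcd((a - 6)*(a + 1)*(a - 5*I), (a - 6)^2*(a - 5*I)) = a^2 + a*(-6 - 5*I) + 30*I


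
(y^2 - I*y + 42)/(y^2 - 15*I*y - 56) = (y + 6*I)/(y - 8*I)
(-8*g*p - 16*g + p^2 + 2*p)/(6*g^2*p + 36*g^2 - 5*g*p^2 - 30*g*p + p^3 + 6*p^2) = (-8*g*p - 16*g + p^2 + 2*p)/(6*g^2*p + 36*g^2 - 5*g*p^2 - 30*g*p + p^3 + 6*p^2)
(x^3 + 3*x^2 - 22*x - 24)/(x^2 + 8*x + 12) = (x^2 - 3*x - 4)/(x + 2)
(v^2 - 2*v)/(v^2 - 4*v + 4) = v/(v - 2)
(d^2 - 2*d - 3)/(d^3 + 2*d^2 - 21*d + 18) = (d + 1)/(d^2 + 5*d - 6)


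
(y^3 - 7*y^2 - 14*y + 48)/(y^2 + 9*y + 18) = (y^2 - 10*y + 16)/(y + 6)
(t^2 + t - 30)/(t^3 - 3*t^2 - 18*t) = (-t^2 - t + 30)/(t*(-t^2 + 3*t + 18))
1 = 1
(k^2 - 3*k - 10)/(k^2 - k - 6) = (k - 5)/(k - 3)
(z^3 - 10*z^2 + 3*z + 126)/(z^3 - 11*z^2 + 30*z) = (z^2 - 4*z - 21)/(z*(z - 5))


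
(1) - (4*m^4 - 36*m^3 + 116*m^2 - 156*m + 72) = -4*m^4 + 36*m^3 - 116*m^2 + 156*m - 71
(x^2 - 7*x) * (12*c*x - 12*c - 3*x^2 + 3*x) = 12*c*x^3 - 96*c*x^2 + 84*c*x - 3*x^4 + 24*x^3 - 21*x^2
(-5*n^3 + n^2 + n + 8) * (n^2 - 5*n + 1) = -5*n^5 + 26*n^4 - 9*n^3 + 4*n^2 - 39*n + 8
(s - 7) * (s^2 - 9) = s^3 - 7*s^2 - 9*s + 63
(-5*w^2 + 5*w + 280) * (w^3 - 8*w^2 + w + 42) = -5*w^5 + 45*w^4 + 235*w^3 - 2445*w^2 + 490*w + 11760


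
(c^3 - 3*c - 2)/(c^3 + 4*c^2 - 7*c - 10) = (c + 1)/(c + 5)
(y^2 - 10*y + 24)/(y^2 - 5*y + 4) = (y - 6)/(y - 1)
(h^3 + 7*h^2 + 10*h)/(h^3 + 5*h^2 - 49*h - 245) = h*(h + 2)/(h^2 - 49)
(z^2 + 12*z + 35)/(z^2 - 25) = (z + 7)/(z - 5)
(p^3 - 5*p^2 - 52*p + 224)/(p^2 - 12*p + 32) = p + 7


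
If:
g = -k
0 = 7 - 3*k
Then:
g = -7/3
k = 7/3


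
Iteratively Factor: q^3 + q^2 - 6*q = (q - 2)*(q^2 + 3*q) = q*(q - 2)*(q + 3)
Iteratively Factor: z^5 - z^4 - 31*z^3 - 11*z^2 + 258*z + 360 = (z + 2)*(z^4 - 3*z^3 - 25*z^2 + 39*z + 180) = (z - 5)*(z + 2)*(z^3 + 2*z^2 - 15*z - 36) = (z - 5)*(z + 2)*(z + 3)*(z^2 - z - 12) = (z - 5)*(z - 4)*(z + 2)*(z + 3)*(z + 3)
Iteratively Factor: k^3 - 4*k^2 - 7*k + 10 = (k + 2)*(k^2 - 6*k + 5) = (k - 1)*(k + 2)*(k - 5)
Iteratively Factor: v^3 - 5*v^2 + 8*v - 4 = (v - 1)*(v^2 - 4*v + 4) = (v - 2)*(v - 1)*(v - 2)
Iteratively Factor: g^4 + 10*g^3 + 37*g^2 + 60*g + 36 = (g + 2)*(g^3 + 8*g^2 + 21*g + 18) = (g + 2)*(g + 3)*(g^2 + 5*g + 6) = (g + 2)^2*(g + 3)*(g + 3)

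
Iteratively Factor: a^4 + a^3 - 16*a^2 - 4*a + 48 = (a + 2)*(a^3 - a^2 - 14*a + 24) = (a - 3)*(a + 2)*(a^2 + 2*a - 8) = (a - 3)*(a + 2)*(a + 4)*(a - 2)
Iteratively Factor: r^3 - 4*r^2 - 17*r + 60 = (r - 3)*(r^2 - r - 20) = (r - 3)*(r + 4)*(r - 5)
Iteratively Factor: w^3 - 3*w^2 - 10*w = (w)*(w^2 - 3*w - 10) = w*(w - 5)*(w + 2)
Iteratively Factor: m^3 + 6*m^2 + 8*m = (m + 4)*(m^2 + 2*m) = (m + 2)*(m + 4)*(m)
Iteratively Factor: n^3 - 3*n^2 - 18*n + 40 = (n + 4)*(n^2 - 7*n + 10) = (n - 2)*(n + 4)*(n - 5)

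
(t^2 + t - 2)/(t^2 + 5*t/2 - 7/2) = 2*(t + 2)/(2*t + 7)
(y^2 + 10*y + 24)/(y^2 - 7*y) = (y^2 + 10*y + 24)/(y*(y - 7))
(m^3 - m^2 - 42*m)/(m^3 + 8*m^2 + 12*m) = (m - 7)/(m + 2)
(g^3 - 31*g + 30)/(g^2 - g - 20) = (g^2 + 5*g - 6)/(g + 4)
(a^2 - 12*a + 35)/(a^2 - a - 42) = (a - 5)/(a + 6)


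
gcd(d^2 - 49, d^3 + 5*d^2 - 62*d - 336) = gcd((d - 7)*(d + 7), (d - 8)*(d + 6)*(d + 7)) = d + 7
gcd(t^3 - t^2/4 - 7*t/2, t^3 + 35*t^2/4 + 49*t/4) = t^2 + 7*t/4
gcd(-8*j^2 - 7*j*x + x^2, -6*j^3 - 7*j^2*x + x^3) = j + x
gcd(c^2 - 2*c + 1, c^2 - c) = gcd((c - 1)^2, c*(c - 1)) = c - 1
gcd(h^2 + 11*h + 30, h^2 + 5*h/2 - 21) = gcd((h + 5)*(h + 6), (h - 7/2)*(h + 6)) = h + 6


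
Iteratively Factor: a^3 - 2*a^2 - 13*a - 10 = (a - 5)*(a^2 + 3*a + 2) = (a - 5)*(a + 1)*(a + 2)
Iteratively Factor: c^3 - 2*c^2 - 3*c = (c)*(c^2 - 2*c - 3) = c*(c - 3)*(c + 1)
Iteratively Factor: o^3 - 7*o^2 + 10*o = (o - 2)*(o^2 - 5*o) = (o - 5)*(o - 2)*(o)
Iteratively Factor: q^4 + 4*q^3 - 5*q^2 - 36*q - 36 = (q + 3)*(q^3 + q^2 - 8*q - 12) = (q + 2)*(q + 3)*(q^2 - q - 6) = (q - 3)*(q + 2)*(q + 3)*(q + 2)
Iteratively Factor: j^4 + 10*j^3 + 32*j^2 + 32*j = (j + 4)*(j^3 + 6*j^2 + 8*j) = (j + 2)*(j + 4)*(j^2 + 4*j) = j*(j + 2)*(j + 4)*(j + 4)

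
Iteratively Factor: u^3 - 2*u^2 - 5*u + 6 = (u - 1)*(u^2 - u - 6) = (u - 1)*(u + 2)*(u - 3)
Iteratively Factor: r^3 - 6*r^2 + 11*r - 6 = (r - 1)*(r^2 - 5*r + 6) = (r - 2)*(r - 1)*(r - 3)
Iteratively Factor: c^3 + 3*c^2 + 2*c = (c + 2)*(c^2 + c) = c*(c + 2)*(c + 1)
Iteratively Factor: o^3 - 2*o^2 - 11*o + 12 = (o + 3)*(o^2 - 5*o + 4) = (o - 4)*(o + 3)*(o - 1)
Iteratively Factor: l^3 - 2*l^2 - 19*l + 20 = (l - 1)*(l^2 - l - 20) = (l - 5)*(l - 1)*(l + 4)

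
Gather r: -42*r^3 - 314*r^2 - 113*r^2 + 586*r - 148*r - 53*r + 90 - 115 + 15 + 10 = -42*r^3 - 427*r^2 + 385*r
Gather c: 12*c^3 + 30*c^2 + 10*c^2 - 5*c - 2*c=12*c^3 + 40*c^2 - 7*c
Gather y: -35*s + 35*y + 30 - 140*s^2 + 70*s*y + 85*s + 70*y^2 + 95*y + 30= -140*s^2 + 50*s + 70*y^2 + y*(70*s + 130) + 60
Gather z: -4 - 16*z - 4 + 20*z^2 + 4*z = 20*z^2 - 12*z - 8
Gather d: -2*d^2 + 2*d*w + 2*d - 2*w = -2*d^2 + d*(2*w + 2) - 2*w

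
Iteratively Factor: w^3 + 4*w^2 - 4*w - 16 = (w + 4)*(w^2 - 4) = (w + 2)*(w + 4)*(w - 2)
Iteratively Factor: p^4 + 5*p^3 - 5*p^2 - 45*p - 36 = (p + 3)*(p^3 + 2*p^2 - 11*p - 12) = (p + 3)*(p + 4)*(p^2 - 2*p - 3) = (p + 1)*(p + 3)*(p + 4)*(p - 3)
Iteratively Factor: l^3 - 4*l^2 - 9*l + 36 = (l - 4)*(l^2 - 9) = (l - 4)*(l - 3)*(l + 3)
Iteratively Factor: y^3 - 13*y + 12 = (y - 1)*(y^2 + y - 12) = (y - 1)*(y + 4)*(y - 3)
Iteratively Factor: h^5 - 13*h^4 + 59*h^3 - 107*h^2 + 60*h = (h)*(h^4 - 13*h^3 + 59*h^2 - 107*h + 60) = h*(h - 1)*(h^3 - 12*h^2 + 47*h - 60) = h*(h - 5)*(h - 1)*(h^2 - 7*h + 12) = h*(h - 5)*(h - 3)*(h - 1)*(h - 4)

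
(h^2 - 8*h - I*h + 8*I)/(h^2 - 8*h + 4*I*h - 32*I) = (h - I)/(h + 4*I)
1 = 1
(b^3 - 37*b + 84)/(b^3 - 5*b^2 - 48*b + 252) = (b^2 - 7*b + 12)/(b^2 - 12*b + 36)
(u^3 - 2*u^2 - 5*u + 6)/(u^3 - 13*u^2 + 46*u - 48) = (u^2 + u - 2)/(u^2 - 10*u + 16)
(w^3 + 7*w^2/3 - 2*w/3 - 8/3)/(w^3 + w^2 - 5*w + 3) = (3*w^2 + 10*w + 8)/(3*(w^2 + 2*w - 3))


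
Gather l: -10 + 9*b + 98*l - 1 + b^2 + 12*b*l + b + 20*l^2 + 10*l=b^2 + 10*b + 20*l^2 + l*(12*b + 108) - 11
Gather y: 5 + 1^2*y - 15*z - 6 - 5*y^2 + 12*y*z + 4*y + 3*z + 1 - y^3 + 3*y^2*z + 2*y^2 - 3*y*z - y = -y^3 + y^2*(3*z - 3) + y*(9*z + 4) - 12*z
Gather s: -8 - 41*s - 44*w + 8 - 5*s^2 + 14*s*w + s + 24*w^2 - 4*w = -5*s^2 + s*(14*w - 40) + 24*w^2 - 48*w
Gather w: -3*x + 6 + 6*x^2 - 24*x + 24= 6*x^2 - 27*x + 30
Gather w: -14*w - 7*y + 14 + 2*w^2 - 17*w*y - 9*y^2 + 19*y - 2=2*w^2 + w*(-17*y - 14) - 9*y^2 + 12*y + 12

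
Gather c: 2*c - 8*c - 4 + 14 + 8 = 18 - 6*c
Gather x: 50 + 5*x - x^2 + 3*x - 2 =-x^2 + 8*x + 48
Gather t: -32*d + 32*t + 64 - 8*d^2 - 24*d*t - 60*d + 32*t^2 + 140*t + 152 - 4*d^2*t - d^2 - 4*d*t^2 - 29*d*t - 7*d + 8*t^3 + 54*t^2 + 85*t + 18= -9*d^2 - 99*d + 8*t^3 + t^2*(86 - 4*d) + t*(-4*d^2 - 53*d + 257) + 234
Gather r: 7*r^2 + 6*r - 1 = 7*r^2 + 6*r - 1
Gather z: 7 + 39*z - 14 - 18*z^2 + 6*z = -18*z^2 + 45*z - 7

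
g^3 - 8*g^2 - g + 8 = (g - 8)*(g - 1)*(g + 1)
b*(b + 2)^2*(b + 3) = b^4 + 7*b^3 + 16*b^2 + 12*b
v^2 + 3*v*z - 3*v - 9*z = (v - 3)*(v + 3*z)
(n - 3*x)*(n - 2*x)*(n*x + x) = n^3*x - 5*n^2*x^2 + n^2*x + 6*n*x^3 - 5*n*x^2 + 6*x^3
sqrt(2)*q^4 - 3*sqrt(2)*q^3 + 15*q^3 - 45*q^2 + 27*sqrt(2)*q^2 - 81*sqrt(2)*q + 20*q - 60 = (q - 3)*(q + 2*sqrt(2))*(q + 5*sqrt(2))*(sqrt(2)*q + 1)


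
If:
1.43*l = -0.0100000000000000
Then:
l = -0.01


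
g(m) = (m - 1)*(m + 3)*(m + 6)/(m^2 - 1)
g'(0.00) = -9.00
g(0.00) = 18.00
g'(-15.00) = 0.95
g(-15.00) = -7.71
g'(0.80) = -2.09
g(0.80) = 14.36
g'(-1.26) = -146.93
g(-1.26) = -31.72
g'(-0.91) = -1233.57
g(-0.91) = 118.20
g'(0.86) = -1.89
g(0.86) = 14.24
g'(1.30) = -0.89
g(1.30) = 13.65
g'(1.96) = -0.14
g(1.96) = 13.34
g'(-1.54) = -33.29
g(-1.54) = -12.06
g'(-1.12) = -693.44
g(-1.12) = -76.45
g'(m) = -2*m*(m - 1)*(m + 3)*(m + 6)/(m^2 - 1)^2 + (m - 1)*(m + 3)/(m^2 - 1) + (m - 1)*(m + 6)/(m^2 - 1) + (m + 3)*(m + 6)/(m^2 - 1)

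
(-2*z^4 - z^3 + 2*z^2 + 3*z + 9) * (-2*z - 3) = 4*z^5 + 8*z^4 - z^3 - 12*z^2 - 27*z - 27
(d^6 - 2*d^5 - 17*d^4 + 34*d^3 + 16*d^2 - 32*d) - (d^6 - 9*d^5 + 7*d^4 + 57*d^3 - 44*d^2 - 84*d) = 7*d^5 - 24*d^4 - 23*d^3 + 60*d^2 + 52*d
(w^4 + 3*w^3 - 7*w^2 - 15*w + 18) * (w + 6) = w^5 + 9*w^4 + 11*w^3 - 57*w^2 - 72*w + 108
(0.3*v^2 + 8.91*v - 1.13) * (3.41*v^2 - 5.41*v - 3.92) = 1.023*v^4 + 28.7601*v^3 - 53.2324*v^2 - 28.8139*v + 4.4296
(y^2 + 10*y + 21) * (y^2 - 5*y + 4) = y^4 + 5*y^3 - 25*y^2 - 65*y + 84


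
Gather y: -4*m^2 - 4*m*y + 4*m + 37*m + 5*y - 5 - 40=-4*m^2 + 41*m + y*(5 - 4*m) - 45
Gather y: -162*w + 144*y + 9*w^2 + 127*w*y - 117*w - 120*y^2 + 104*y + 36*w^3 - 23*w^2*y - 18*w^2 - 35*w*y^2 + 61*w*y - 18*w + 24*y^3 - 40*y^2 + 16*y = 36*w^3 - 9*w^2 - 297*w + 24*y^3 + y^2*(-35*w - 160) + y*(-23*w^2 + 188*w + 264)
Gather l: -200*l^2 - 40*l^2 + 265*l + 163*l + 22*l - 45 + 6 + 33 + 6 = -240*l^2 + 450*l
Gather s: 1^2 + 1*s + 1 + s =2*s + 2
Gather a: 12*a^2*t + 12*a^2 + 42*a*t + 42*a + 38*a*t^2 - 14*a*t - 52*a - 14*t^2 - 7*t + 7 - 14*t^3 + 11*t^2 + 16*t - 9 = a^2*(12*t + 12) + a*(38*t^2 + 28*t - 10) - 14*t^3 - 3*t^2 + 9*t - 2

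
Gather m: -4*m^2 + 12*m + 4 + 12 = -4*m^2 + 12*m + 16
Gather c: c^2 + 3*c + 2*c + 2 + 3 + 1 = c^2 + 5*c + 6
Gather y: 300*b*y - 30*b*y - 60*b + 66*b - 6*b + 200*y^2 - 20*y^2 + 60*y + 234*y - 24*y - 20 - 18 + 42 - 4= 180*y^2 + y*(270*b + 270)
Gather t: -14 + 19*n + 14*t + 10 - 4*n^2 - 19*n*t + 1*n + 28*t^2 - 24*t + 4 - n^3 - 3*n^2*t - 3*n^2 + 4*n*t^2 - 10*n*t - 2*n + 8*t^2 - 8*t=-n^3 - 7*n^2 + 18*n + t^2*(4*n + 36) + t*(-3*n^2 - 29*n - 18)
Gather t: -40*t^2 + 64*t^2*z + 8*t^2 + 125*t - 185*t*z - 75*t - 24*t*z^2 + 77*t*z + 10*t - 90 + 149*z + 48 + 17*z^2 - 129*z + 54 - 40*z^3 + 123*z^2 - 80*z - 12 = t^2*(64*z - 32) + t*(-24*z^2 - 108*z + 60) - 40*z^3 + 140*z^2 - 60*z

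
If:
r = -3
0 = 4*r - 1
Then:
No Solution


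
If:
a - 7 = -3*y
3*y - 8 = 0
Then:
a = -1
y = 8/3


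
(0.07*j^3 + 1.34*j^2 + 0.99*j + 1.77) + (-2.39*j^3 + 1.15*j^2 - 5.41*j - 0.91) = -2.32*j^3 + 2.49*j^2 - 4.42*j + 0.86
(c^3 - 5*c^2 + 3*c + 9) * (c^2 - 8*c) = c^5 - 13*c^4 + 43*c^3 - 15*c^2 - 72*c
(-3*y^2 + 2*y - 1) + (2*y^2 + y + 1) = -y^2 + 3*y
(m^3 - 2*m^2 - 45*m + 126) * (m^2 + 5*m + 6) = m^5 + 3*m^4 - 49*m^3 - 111*m^2 + 360*m + 756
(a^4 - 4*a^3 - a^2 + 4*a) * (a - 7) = a^5 - 11*a^4 + 27*a^3 + 11*a^2 - 28*a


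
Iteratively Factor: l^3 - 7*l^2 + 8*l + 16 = (l - 4)*(l^2 - 3*l - 4) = (l - 4)^2*(l + 1)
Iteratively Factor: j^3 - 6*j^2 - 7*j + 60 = (j - 5)*(j^2 - j - 12) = (j - 5)*(j + 3)*(j - 4)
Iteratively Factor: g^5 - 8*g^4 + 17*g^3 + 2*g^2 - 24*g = (g)*(g^4 - 8*g^3 + 17*g^2 + 2*g - 24) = g*(g + 1)*(g^3 - 9*g^2 + 26*g - 24) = g*(g - 3)*(g + 1)*(g^2 - 6*g + 8) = g*(g - 3)*(g - 2)*(g + 1)*(g - 4)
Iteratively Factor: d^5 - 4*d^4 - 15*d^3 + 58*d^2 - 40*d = (d - 2)*(d^4 - 2*d^3 - 19*d^2 + 20*d) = d*(d - 2)*(d^3 - 2*d^2 - 19*d + 20) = d*(d - 2)*(d - 1)*(d^2 - d - 20) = d*(d - 5)*(d - 2)*(d - 1)*(d + 4)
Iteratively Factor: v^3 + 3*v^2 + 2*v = (v)*(v^2 + 3*v + 2) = v*(v + 2)*(v + 1)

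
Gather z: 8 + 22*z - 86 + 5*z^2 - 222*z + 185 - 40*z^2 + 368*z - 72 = -35*z^2 + 168*z + 35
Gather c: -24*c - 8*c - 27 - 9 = -32*c - 36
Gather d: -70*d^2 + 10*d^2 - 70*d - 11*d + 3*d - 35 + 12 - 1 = -60*d^2 - 78*d - 24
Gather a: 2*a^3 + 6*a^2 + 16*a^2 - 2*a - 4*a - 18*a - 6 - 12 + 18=2*a^3 + 22*a^2 - 24*a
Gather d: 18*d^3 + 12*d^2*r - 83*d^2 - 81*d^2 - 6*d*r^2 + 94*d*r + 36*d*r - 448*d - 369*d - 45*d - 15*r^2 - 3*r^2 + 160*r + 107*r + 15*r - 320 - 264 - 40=18*d^3 + d^2*(12*r - 164) + d*(-6*r^2 + 130*r - 862) - 18*r^2 + 282*r - 624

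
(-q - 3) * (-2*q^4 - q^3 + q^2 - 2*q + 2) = 2*q^5 + 7*q^4 + 2*q^3 - q^2 + 4*q - 6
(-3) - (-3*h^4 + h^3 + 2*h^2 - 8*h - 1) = 3*h^4 - h^3 - 2*h^2 + 8*h - 2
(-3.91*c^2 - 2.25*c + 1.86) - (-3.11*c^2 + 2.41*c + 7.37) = -0.8*c^2 - 4.66*c - 5.51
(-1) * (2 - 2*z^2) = 2*z^2 - 2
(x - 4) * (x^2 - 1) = x^3 - 4*x^2 - x + 4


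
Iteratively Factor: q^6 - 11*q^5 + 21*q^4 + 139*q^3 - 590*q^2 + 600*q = (q - 2)*(q^5 - 9*q^4 + 3*q^3 + 145*q^2 - 300*q) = (q - 5)*(q - 2)*(q^4 - 4*q^3 - 17*q^2 + 60*q) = (q - 5)*(q - 3)*(q - 2)*(q^3 - q^2 - 20*q) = (q - 5)*(q - 3)*(q - 2)*(q + 4)*(q^2 - 5*q) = q*(q - 5)*(q - 3)*(q - 2)*(q + 4)*(q - 5)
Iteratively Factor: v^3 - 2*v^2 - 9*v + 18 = (v + 3)*(v^2 - 5*v + 6) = (v - 3)*(v + 3)*(v - 2)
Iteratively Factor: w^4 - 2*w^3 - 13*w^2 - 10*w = (w - 5)*(w^3 + 3*w^2 + 2*w) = w*(w - 5)*(w^2 + 3*w + 2) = w*(w - 5)*(w + 1)*(w + 2)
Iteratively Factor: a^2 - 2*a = (a)*(a - 2)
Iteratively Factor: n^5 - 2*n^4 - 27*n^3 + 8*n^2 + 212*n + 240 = (n + 3)*(n^4 - 5*n^3 - 12*n^2 + 44*n + 80) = (n + 2)*(n + 3)*(n^3 - 7*n^2 + 2*n + 40) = (n - 5)*(n + 2)*(n + 3)*(n^2 - 2*n - 8) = (n - 5)*(n - 4)*(n + 2)*(n + 3)*(n + 2)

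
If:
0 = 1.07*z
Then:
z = 0.00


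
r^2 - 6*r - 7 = (r - 7)*(r + 1)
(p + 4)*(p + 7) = p^2 + 11*p + 28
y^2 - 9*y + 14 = (y - 7)*(y - 2)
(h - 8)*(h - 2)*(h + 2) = h^3 - 8*h^2 - 4*h + 32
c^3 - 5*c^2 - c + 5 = (c - 5)*(c - 1)*(c + 1)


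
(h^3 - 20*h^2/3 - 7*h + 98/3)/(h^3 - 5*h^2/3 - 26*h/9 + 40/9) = 3*(3*h^2 - 14*h - 49)/(9*h^2 + 3*h - 20)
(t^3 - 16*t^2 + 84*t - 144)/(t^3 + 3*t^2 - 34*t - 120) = (t^2 - 10*t + 24)/(t^2 + 9*t + 20)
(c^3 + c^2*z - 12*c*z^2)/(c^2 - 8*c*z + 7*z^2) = c*(c^2 + c*z - 12*z^2)/(c^2 - 8*c*z + 7*z^2)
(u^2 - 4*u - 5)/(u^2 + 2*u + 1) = (u - 5)/(u + 1)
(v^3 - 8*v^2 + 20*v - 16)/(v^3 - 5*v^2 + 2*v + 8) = (v - 2)/(v + 1)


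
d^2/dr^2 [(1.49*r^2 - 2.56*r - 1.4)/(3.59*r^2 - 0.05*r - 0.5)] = (-65.452162*r^3 - 92.21274*r^2 - 26.0634*r - 4.16)/(46.268279*r^6 - 1.933215*r^5 - 19.305225*r^4 + 0.538375*r^3 + 2.68875*r^2 - 0.0375*r - 0.125)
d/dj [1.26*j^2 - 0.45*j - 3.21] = 2.52*j - 0.45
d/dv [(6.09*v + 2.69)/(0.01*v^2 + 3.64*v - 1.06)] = (0.0609*v^2 + 22.1676*v - (0.02*v + 3.64)*(6.09*v + 2.69) - 6.4554)/(0.01*v^2 + 3.64*v - 1.06)^2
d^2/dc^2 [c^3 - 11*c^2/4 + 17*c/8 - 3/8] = 6*c - 11/2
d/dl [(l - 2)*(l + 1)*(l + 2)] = 3*l^2 + 2*l - 4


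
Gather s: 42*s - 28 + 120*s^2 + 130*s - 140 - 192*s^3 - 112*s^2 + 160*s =-192*s^3 + 8*s^2 + 332*s - 168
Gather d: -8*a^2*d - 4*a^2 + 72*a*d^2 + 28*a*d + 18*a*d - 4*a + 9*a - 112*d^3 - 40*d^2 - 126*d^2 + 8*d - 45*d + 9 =-4*a^2 + 5*a - 112*d^3 + d^2*(72*a - 166) + d*(-8*a^2 + 46*a - 37) + 9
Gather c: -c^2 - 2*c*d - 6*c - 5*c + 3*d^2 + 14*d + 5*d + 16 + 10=-c^2 + c*(-2*d - 11) + 3*d^2 + 19*d + 26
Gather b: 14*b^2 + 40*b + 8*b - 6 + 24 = 14*b^2 + 48*b + 18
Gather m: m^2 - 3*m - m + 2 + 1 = m^2 - 4*m + 3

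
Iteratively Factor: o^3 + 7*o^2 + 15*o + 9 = (o + 3)*(o^2 + 4*o + 3) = (o + 1)*(o + 3)*(o + 3)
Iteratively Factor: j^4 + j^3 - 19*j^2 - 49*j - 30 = (j + 1)*(j^3 - 19*j - 30) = (j - 5)*(j + 1)*(j^2 + 5*j + 6) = (j - 5)*(j + 1)*(j + 2)*(j + 3)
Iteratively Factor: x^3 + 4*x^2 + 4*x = (x)*(x^2 + 4*x + 4) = x*(x + 2)*(x + 2)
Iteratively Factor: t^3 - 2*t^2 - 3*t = (t)*(t^2 - 2*t - 3) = t*(t + 1)*(t - 3)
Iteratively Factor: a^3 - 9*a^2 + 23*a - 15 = (a - 3)*(a^2 - 6*a + 5) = (a - 5)*(a - 3)*(a - 1)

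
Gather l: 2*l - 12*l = -10*l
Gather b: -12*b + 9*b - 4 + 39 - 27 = 8 - 3*b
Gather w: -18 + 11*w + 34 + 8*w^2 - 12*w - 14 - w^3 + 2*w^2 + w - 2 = -w^3 + 10*w^2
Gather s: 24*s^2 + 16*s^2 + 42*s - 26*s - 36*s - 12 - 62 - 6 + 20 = 40*s^2 - 20*s - 60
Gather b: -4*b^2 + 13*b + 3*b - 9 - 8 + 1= -4*b^2 + 16*b - 16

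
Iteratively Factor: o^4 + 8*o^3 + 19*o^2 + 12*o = (o + 3)*(o^3 + 5*o^2 + 4*o) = (o + 1)*(o + 3)*(o^2 + 4*o) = o*(o + 1)*(o + 3)*(o + 4)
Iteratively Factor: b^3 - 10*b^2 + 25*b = (b - 5)*(b^2 - 5*b) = b*(b - 5)*(b - 5)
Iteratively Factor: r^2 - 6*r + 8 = (r - 2)*(r - 4)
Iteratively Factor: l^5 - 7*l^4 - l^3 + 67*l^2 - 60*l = (l - 1)*(l^4 - 6*l^3 - 7*l^2 + 60*l) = l*(l - 1)*(l^3 - 6*l^2 - 7*l + 60) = l*(l - 5)*(l - 1)*(l^2 - l - 12) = l*(l - 5)*(l - 1)*(l + 3)*(l - 4)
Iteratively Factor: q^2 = (q)*(q)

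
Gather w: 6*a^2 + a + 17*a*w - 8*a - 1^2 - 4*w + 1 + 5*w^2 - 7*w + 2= 6*a^2 - 7*a + 5*w^2 + w*(17*a - 11) + 2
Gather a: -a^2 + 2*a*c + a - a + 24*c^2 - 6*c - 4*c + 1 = -a^2 + 2*a*c + 24*c^2 - 10*c + 1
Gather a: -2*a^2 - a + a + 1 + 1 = 2 - 2*a^2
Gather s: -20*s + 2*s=-18*s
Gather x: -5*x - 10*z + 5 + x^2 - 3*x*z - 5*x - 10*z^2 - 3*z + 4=x^2 + x*(-3*z - 10) - 10*z^2 - 13*z + 9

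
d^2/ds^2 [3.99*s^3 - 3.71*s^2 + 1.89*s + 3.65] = 23.94*s - 7.42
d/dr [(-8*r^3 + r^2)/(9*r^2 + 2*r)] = 2*(-36*r^2 - 16*r + 1)/(81*r^2 + 36*r + 4)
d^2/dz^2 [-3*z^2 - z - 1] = -6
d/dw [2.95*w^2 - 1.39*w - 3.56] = 5.9*w - 1.39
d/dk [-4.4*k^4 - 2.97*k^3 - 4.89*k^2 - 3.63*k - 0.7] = -17.6*k^3 - 8.91*k^2 - 9.78*k - 3.63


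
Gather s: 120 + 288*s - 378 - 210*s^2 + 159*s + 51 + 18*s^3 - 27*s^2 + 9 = 18*s^3 - 237*s^2 + 447*s - 198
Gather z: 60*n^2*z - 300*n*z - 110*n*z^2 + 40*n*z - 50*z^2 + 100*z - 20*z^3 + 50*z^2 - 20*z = -110*n*z^2 - 20*z^3 + z*(60*n^2 - 260*n + 80)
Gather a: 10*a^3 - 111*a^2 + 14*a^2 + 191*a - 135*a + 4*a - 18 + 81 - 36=10*a^3 - 97*a^2 + 60*a + 27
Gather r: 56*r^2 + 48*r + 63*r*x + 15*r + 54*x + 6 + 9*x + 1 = 56*r^2 + r*(63*x + 63) + 63*x + 7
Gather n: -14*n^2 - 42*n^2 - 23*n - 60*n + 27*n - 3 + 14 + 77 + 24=-56*n^2 - 56*n + 112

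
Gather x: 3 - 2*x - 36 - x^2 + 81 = -x^2 - 2*x + 48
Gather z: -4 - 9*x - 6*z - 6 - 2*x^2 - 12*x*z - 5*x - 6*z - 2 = -2*x^2 - 14*x + z*(-12*x - 12) - 12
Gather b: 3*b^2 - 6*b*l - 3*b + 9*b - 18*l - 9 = 3*b^2 + b*(6 - 6*l) - 18*l - 9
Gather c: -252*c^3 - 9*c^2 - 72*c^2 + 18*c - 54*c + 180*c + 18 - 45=-252*c^3 - 81*c^2 + 144*c - 27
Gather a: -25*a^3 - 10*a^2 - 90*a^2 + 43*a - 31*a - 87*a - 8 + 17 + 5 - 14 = -25*a^3 - 100*a^2 - 75*a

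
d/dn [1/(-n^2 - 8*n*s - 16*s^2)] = 2*(n + 4*s)/(n^2 + 8*n*s + 16*s^2)^2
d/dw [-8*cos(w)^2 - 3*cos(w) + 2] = (16*cos(w) + 3)*sin(w)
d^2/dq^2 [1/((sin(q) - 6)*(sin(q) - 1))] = (-4*sin(q)^3 + 17*sin(q)^2 - 2*sin(q) - 86)/((sin(q) - 6)^3*(sin(q) - 1)^2)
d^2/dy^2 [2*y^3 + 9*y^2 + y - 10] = 12*y + 18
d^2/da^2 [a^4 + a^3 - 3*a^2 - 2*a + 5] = 12*a^2 + 6*a - 6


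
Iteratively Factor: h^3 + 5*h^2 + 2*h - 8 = (h + 2)*(h^2 + 3*h - 4) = (h - 1)*(h + 2)*(h + 4)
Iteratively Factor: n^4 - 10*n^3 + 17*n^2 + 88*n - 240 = (n + 3)*(n^3 - 13*n^2 + 56*n - 80) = (n - 4)*(n + 3)*(n^2 - 9*n + 20) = (n - 4)^2*(n + 3)*(n - 5)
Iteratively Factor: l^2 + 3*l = (l)*(l + 3)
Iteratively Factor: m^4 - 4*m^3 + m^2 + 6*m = (m)*(m^3 - 4*m^2 + m + 6) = m*(m - 2)*(m^2 - 2*m - 3) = m*(m - 3)*(m - 2)*(m + 1)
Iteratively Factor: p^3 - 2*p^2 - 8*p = (p)*(p^2 - 2*p - 8) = p*(p + 2)*(p - 4)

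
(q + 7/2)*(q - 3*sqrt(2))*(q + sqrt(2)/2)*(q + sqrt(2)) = q^4 - 3*sqrt(2)*q^3/2 + 7*q^3/2 - 8*q^2 - 21*sqrt(2)*q^2/4 - 28*q - 3*sqrt(2)*q - 21*sqrt(2)/2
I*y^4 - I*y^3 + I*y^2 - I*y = y*(y - I)*(y + I)*(I*y - I)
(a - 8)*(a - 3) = a^2 - 11*a + 24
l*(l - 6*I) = l^2 - 6*I*l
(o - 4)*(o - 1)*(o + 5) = o^3 - 21*o + 20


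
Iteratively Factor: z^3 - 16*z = (z)*(z^2 - 16) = z*(z - 4)*(z + 4)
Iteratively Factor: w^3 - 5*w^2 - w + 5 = (w - 5)*(w^2 - 1) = (w - 5)*(w + 1)*(w - 1)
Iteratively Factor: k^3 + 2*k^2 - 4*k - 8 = (k + 2)*(k^2 - 4) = (k + 2)^2*(k - 2)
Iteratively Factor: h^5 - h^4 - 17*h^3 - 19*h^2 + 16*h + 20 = (h + 2)*(h^4 - 3*h^3 - 11*h^2 + 3*h + 10) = (h + 1)*(h + 2)*(h^3 - 4*h^2 - 7*h + 10) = (h + 1)*(h + 2)^2*(h^2 - 6*h + 5) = (h - 1)*(h + 1)*(h + 2)^2*(h - 5)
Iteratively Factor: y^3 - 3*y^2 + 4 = (y - 2)*(y^2 - y - 2) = (y - 2)*(y + 1)*(y - 2)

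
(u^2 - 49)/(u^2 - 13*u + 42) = (u + 7)/(u - 6)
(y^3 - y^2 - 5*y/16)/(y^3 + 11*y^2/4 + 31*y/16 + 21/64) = 4*y*(4*y - 5)/(16*y^2 + 40*y + 21)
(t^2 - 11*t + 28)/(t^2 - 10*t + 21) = (t - 4)/(t - 3)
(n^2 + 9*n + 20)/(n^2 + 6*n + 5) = (n + 4)/(n + 1)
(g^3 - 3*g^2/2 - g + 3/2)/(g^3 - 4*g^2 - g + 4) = (g - 3/2)/(g - 4)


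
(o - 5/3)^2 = o^2 - 10*o/3 + 25/9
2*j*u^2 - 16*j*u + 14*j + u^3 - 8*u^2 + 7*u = (2*j + u)*(u - 7)*(u - 1)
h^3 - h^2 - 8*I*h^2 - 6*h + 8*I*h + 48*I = (h - 3)*(h + 2)*(h - 8*I)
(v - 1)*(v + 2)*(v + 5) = v^3 + 6*v^2 + 3*v - 10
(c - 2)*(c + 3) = c^2 + c - 6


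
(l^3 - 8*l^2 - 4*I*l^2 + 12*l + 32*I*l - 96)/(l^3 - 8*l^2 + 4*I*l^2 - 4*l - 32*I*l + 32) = (l - 6*I)/(l + 2*I)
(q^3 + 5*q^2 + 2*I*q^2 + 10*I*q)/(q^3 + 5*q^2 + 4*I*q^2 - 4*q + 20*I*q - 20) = q/(q + 2*I)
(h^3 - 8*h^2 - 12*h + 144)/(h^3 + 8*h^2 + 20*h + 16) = (h^2 - 12*h + 36)/(h^2 + 4*h + 4)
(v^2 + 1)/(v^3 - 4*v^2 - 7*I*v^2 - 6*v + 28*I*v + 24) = (v + I)/(v^2 + v*(-4 - 6*I) + 24*I)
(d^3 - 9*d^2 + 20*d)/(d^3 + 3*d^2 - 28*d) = (d - 5)/(d + 7)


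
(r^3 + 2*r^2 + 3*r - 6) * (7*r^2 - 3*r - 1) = 7*r^5 + 11*r^4 + 14*r^3 - 53*r^2 + 15*r + 6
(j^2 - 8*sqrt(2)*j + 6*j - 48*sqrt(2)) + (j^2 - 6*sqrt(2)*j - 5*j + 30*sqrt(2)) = 2*j^2 - 14*sqrt(2)*j + j - 18*sqrt(2)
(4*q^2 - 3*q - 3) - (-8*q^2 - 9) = 12*q^2 - 3*q + 6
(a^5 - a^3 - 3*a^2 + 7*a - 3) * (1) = a^5 - a^3 - 3*a^2 + 7*a - 3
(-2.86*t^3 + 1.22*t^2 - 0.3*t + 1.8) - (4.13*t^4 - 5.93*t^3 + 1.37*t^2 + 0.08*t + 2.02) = -4.13*t^4 + 3.07*t^3 - 0.15*t^2 - 0.38*t - 0.22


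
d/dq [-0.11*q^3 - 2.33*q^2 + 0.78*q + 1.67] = -0.33*q^2 - 4.66*q + 0.78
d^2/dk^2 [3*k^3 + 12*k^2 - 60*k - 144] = 18*k + 24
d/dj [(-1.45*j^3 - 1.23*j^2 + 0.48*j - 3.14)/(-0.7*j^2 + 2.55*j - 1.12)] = (1.015*j^4 - 7.395*j^3 + 2.0715*j^2 - 1.6408*j + 7.4694)/(0.49*j^4 - 3.57*j^3 + 8.0705*j^2 - 5.712*j + 1.2544)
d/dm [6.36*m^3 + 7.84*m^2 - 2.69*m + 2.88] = 19.08*m^2 + 15.68*m - 2.69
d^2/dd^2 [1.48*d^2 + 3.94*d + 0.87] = 2.96000000000000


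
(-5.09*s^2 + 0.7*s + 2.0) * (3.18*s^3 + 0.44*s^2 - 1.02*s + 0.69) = -16.1862*s^5 - 0.0135999999999998*s^4 + 11.8598*s^3 - 3.3461*s^2 - 1.557*s + 1.38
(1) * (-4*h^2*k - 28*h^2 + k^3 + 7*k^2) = -4*h^2*k - 28*h^2 + k^3 + 7*k^2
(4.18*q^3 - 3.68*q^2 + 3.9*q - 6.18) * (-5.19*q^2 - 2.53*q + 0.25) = -21.6942*q^5 + 8.5238*q^4 - 9.8856*q^3 + 21.2872*q^2 + 16.6104*q - 1.545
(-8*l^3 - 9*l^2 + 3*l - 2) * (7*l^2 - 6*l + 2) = -56*l^5 - 15*l^4 + 59*l^3 - 50*l^2 + 18*l - 4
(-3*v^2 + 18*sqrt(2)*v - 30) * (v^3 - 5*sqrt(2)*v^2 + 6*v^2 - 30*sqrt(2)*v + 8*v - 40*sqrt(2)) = -3*v^5 - 18*v^4 + 33*sqrt(2)*v^4 - 234*v^3 + 198*sqrt(2)*v^3 - 1260*v^2 + 414*sqrt(2)*v^2 - 1680*v + 900*sqrt(2)*v + 1200*sqrt(2)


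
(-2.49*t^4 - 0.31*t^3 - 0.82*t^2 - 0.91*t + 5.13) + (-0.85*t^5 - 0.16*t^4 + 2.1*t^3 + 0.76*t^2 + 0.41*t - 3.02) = -0.85*t^5 - 2.65*t^4 + 1.79*t^3 - 0.0599999999999999*t^2 - 0.5*t + 2.11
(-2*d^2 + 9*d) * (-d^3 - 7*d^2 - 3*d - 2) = 2*d^5 + 5*d^4 - 57*d^3 - 23*d^2 - 18*d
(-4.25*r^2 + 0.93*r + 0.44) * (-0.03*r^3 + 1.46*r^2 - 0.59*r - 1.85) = 0.1275*r^5 - 6.2329*r^4 + 3.8521*r^3 + 7.9562*r^2 - 1.9801*r - 0.814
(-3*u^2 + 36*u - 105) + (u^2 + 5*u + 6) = -2*u^2 + 41*u - 99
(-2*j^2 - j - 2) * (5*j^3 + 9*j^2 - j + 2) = -10*j^5 - 23*j^4 - 17*j^3 - 21*j^2 - 4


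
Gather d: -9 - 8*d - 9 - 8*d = -16*d - 18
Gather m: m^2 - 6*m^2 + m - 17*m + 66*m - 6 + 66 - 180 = -5*m^2 + 50*m - 120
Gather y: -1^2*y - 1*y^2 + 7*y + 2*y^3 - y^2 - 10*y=2*y^3 - 2*y^2 - 4*y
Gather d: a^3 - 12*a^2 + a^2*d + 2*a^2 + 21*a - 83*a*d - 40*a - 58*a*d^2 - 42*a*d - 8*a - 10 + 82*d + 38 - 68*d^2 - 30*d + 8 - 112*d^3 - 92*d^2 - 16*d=a^3 - 10*a^2 - 27*a - 112*d^3 + d^2*(-58*a - 160) + d*(a^2 - 125*a + 36) + 36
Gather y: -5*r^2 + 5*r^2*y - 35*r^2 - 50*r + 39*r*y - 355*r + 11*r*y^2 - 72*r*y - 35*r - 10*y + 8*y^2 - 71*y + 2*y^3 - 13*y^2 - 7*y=-40*r^2 - 440*r + 2*y^3 + y^2*(11*r - 5) + y*(5*r^2 - 33*r - 88)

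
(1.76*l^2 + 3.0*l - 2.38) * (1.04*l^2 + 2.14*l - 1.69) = 1.8304*l^4 + 6.8864*l^3 + 0.9704*l^2 - 10.1632*l + 4.0222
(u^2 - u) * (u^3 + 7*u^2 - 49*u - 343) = u^5 + 6*u^4 - 56*u^3 - 294*u^2 + 343*u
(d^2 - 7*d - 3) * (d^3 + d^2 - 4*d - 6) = d^5 - 6*d^4 - 14*d^3 + 19*d^2 + 54*d + 18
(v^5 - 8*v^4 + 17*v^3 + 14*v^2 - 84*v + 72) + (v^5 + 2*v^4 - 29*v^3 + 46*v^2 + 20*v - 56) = 2*v^5 - 6*v^4 - 12*v^3 + 60*v^2 - 64*v + 16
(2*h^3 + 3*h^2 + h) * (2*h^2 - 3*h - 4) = 4*h^5 - 15*h^3 - 15*h^2 - 4*h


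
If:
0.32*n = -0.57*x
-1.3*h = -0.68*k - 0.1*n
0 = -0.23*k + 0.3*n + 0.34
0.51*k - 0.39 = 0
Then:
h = 0.36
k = 0.76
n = -0.55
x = 0.31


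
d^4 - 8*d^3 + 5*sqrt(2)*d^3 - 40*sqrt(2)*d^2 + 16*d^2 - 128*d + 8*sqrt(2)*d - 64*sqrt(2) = (d - 8)*(d + sqrt(2))*(d + 2*sqrt(2))^2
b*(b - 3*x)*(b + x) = b^3 - 2*b^2*x - 3*b*x^2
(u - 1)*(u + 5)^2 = u^3 + 9*u^2 + 15*u - 25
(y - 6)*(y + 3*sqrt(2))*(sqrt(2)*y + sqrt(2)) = sqrt(2)*y^3 - 5*sqrt(2)*y^2 + 6*y^2 - 30*y - 6*sqrt(2)*y - 36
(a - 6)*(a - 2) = a^2 - 8*a + 12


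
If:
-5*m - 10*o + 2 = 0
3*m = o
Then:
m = 2/35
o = 6/35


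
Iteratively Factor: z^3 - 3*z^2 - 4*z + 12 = (z - 2)*(z^2 - z - 6) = (z - 3)*(z - 2)*(z + 2)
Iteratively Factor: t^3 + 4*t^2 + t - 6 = (t - 1)*(t^2 + 5*t + 6) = (t - 1)*(t + 2)*(t + 3)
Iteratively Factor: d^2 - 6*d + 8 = (d - 2)*(d - 4)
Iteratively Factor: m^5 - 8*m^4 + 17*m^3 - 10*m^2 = (m)*(m^4 - 8*m^3 + 17*m^2 - 10*m) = m^2*(m^3 - 8*m^2 + 17*m - 10) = m^2*(m - 2)*(m^2 - 6*m + 5) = m^2*(m - 5)*(m - 2)*(m - 1)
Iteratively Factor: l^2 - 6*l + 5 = (l - 1)*(l - 5)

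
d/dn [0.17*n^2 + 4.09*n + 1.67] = 0.34*n + 4.09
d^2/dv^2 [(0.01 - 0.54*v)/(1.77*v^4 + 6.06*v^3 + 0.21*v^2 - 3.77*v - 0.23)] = (-20.301192*v^7 - 92.0477880000001*v^6 - 116.970912*v^5 - 21.269682*v^4 - 29.181504*v^3 - 10.351098*v^2 - 0.120365999999999*v + 1.221692)/(5.545233*v^12 + 56.956122*v^11 + 196.976043*v^10 + 200.626929*v^9 - 221.418306*v^8 - 437.752188*v^7 + 20.841318*v^6 + 265.344165*v^5 + 40.732353*v^4 - 51.528365*v^3 - 9.773574*v^2 - 0.598299*v - 0.012167)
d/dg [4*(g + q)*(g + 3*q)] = 8*g + 16*q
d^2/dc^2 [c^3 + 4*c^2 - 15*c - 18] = 6*c + 8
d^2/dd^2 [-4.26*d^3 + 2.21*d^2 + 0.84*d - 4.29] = 4.42 - 25.56*d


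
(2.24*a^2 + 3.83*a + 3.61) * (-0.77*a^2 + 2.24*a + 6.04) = -1.7248*a^4 + 2.0685*a^3 + 19.3291*a^2 + 31.2196*a + 21.8044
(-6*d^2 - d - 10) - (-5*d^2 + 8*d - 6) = -d^2 - 9*d - 4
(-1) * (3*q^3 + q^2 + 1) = -3*q^3 - q^2 - 1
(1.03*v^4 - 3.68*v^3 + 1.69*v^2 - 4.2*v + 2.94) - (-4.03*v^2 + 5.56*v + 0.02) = 1.03*v^4 - 3.68*v^3 + 5.72*v^2 - 9.76*v + 2.92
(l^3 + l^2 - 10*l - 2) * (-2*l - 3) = -2*l^4 - 5*l^3 + 17*l^2 + 34*l + 6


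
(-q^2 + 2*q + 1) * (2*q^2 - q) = -2*q^4 + 5*q^3 - q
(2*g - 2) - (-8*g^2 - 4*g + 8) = 8*g^2 + 6*g - 10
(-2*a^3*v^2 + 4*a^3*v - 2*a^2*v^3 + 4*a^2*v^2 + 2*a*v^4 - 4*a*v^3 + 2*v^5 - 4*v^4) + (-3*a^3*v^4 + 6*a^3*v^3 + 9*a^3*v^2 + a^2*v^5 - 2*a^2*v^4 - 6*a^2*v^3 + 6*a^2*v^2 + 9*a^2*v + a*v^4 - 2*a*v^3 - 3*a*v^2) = -3*a^3*v^4 + 6*a^3*v^3 + 7*a^3*v^2 + 4*a^3*v + a^2*v^5 - 2*a^2*v^4 - 8*a^2*v^3 + 10*a^2*v^2 + 9*a^2*v + 3*a*v^4 - 6*a*v^3 - 3*a*v^2 + 2*v^5 - 4*v^4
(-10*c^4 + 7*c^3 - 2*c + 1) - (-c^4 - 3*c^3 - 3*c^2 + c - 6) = -9*c^4 + 10*c^3 + 3*c^2 - 3*c + 7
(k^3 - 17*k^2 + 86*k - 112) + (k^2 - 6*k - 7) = k^3 - 16*k^2 + 80*k - 119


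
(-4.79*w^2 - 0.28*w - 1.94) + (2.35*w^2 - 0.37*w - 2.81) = -2.44*w^2 - 0.65*w - 4.75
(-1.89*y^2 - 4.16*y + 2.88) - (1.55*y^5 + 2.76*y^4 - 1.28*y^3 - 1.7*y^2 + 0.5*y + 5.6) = -1.55*y^5 - 2.76*y^4 + 1.28*y^3 - 0.19*y^2 - 4.66*y - 2.72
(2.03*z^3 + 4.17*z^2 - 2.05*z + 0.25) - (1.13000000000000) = 2.03*z^3 + 4.17*z^2 - 2.05*z - 0.88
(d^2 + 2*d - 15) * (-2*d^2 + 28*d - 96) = -2*d^4 + 24*d^3 - 10*d^2 - 612*d + 1440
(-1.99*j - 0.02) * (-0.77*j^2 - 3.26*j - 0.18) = 1.5323*j^3 + 6.5028*j^2 + 0.4234*j + 0.0036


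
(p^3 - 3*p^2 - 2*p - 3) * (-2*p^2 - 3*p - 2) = -2*p^5 + 3*p^4 + 11*p^3 + 18*p^2 + 13*p + 6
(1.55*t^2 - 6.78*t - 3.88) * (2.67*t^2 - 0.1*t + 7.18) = 4.1385*t^4 - 18.2576*t^3 + 1.4474*t^2 - 48.2924*t - 27.8584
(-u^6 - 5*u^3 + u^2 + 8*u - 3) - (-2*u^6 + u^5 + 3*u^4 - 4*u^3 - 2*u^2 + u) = u^6 - u^5 - 3*u^4 - u^3 + 3*u^2 + 7*u - 3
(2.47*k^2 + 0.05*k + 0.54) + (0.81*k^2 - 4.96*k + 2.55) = 3.28*k^2 - 4.91*k + 3.09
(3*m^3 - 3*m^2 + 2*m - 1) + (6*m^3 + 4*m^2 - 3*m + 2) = 9*m^3 + m^2 - m + 1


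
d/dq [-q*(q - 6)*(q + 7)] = -3*q^2 - 2*q + 42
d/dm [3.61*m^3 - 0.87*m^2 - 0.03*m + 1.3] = 10.83*m^2 - 1.74*m - 0.03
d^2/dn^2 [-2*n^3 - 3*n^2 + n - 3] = -12*n - 6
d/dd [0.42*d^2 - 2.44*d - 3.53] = 0.84*d - 2.44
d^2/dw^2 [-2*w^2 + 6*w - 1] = -4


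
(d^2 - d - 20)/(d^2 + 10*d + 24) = (d - 5)/(d + 6)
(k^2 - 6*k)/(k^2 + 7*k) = (k - 6)/(k + 7)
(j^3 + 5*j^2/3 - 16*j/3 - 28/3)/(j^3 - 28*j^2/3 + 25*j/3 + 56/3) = (j^2 + 4*j + 4)/(j^2 - 7*j - 8)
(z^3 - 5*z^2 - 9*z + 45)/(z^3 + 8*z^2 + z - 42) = (z^2 - 8*z + 15)/(z^2 + 5*z - 14)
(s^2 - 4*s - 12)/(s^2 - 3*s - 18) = (s + 2)/(s + 3)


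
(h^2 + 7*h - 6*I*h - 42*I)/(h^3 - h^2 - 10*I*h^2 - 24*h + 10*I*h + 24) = (h + 7)/(h^2 - h*(1 + 4*I) + 4*I)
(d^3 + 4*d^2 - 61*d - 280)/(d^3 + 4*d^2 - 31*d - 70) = (d^2 - 3*d - 40)/(d^2 - 3*d - 10)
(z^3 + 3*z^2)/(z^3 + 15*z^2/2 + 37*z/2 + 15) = 2*z^2/(2*z^2 + 9*z + 10)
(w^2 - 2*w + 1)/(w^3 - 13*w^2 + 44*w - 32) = (w - 1)/(w^2 - 12*w + 32)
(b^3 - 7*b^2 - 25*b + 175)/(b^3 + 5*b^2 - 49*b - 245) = (b - 5)/(b + 7)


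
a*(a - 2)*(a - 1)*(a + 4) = a^4 + a^3 - 10*a^2 + 8*a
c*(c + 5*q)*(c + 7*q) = c^3 + 12*c^2*q + 35*c*q^2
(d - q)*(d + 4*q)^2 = d^3 + 7*d^2*q + 8*d*q^2 - 16*q^3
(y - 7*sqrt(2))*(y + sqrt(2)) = y^2 - 6*sqrt(2)*y - 14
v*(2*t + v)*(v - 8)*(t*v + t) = 2*t^2*v^3 - 14*t^2*v^2 - 16*t^2*v + t*v^4 - 7*t*v^3 - 8*t*v^2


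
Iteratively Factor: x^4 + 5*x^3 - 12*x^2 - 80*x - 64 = (x + 4)*(x^3 + x^2 - 16*x - 16) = (x - 4)*(x + 4)*(x^2 + 5*x + 4) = (x - 4)*(x + 4)^2*(x + 1)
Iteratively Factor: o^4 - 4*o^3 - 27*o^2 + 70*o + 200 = (o - 5)*(o^3 + o^2 - 22*o - 40) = (o - 5)*(o + 2)*(o^2 - o - 20) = (o - 5)*(o + 2)*(o + 4)*(o - 5)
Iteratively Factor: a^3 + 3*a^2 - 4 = (a - 1)*(a^2 + 4*a + 4) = (a - 1)*(a + 2)*(a + 2)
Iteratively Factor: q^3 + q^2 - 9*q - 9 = (q - 3)*(q^2 + 4*q + 3) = (q - 3)*(q + 1)*(q + 3)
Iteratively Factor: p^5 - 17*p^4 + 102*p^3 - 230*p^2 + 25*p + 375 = (p + 1)*(p^4 - 18*p^3 + 120*p^2 - 350*p + 375) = (p - 5)*(p + 1)*(p^3 - 13*p^2 + 55*p - 75) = (p - 5)^2*(p + 1)*(p^2 - 8*p + 15) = (p - 5)^3*(p + 1)*(p - 3)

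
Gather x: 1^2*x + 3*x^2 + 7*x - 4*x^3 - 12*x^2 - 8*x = -4*x^3 - 9*x^2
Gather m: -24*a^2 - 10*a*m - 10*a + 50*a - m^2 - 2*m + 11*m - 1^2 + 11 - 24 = -24*a^2 + 40*a - m^2 + m*(9 - 10*a) - 14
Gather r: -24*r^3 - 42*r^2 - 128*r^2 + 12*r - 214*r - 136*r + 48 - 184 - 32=-24*r^3 - 170*r^2 - 338*r - 168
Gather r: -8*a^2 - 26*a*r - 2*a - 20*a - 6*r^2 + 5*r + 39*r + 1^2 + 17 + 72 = -8*a^2 - 22*a - 6*r^2 + r*(44 - 26*a) + 90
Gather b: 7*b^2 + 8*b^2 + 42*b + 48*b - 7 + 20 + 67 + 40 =15*b^2 + 90*b + 120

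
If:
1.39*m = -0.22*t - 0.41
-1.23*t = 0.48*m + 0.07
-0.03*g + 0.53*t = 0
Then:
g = 1.10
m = -0.30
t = 0.06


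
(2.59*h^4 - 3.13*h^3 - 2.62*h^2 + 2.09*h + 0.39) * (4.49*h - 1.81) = 11.6291*h^5 - 18.7416*h^4 - 6.0985*h^3 + 14.1263*h^2 - 2.0318*h - 0.7059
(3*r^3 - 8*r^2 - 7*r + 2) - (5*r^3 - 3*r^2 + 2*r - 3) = -2*r^3 - 5*r^2 - 9*r + 5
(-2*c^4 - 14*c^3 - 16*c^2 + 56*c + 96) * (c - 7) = -2*c^5 + 82*c^3 + 168*c^2 - 296*c - 672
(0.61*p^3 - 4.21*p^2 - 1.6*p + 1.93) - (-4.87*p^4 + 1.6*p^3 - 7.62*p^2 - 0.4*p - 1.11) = 4.87*p^4 - 0.99*p^3 + 3.41*p^2 - 1.2*p + 3.04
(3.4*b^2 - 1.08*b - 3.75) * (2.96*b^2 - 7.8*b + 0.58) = 10.064*b^4 - 29.7168*b^3 - 0.704000000000001*b^2 + 28.6236*b - 2.175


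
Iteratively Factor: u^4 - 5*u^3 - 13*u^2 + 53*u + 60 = (u - 5)*(u^3 - 13*u - 12) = (u - 5)*(u + 1)*(u^2 - u - 12) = (u - 5)*(u - 4)*(u + 1)*(u + 3)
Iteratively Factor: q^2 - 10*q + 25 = (q - 5)*(q - 5)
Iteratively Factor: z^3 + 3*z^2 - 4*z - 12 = (z + 3)*(z^2 - 4) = (z - 2)*(z + 3)*(z + 2)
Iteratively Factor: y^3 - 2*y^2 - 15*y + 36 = (y - 3)*(y^2 + y - 12) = (y - 3)^2*(y + 4)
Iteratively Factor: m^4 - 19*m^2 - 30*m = (m + 2)*(m^3 - 2*m^2 - 15*m) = (m - 5)*(m + 2)*(m^2 + 3*m) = m*(m - 5)*(m + 2)*(m + 3)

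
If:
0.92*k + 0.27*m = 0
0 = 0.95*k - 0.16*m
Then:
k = 0.00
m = 0.00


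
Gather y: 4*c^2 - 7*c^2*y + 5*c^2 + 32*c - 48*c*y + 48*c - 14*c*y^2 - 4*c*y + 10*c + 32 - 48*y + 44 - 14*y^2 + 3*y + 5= 9*c^2 + 90*c + y^2*(-14*c - 14) + y*(-7*c^2 - 52*c - 45) + 81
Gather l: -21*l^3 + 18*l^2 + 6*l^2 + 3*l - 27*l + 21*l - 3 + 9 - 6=-21*l^3 + 24*l^2 - 3*l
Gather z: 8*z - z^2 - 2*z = -z^2 + 6*z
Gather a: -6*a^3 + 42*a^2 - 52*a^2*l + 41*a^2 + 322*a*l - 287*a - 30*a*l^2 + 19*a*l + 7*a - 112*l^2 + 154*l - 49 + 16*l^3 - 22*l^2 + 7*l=-6*a^3 + a^2*(83 - 52*l) + a*(-30*l^2 + 341*l - 280) + 16*l^3 - 134*l^2 + 161*l - 49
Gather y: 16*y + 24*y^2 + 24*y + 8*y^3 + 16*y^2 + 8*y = 8*y^3 + 40*y^2 + 48*y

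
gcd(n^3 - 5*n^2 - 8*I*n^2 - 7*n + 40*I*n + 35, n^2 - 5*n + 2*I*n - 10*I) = n - 5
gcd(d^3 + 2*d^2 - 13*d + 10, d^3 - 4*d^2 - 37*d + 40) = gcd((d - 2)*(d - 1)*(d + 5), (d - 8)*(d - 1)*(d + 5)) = d^2 + 4*d - 5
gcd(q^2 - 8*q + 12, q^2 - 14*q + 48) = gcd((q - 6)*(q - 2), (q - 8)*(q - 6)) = q - 6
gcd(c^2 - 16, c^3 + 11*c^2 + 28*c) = c + 4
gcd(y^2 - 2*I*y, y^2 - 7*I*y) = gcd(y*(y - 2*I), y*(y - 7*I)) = y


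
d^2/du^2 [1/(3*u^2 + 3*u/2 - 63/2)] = 4*(-4*u^2 - 2*u + (4*u + 1)^2 + 42)/(3*(2*u^2 + u - 21)^3)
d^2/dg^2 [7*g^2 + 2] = 14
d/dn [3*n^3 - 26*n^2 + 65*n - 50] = 9*n^2 - 52*n + 65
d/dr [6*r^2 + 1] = 12*r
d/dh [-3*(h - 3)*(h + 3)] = -6*h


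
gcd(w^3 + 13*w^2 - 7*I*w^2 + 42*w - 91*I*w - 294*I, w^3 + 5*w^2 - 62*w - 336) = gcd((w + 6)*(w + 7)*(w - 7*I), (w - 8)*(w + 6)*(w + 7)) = w^2 + 13*w + 42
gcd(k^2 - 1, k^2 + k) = k + 1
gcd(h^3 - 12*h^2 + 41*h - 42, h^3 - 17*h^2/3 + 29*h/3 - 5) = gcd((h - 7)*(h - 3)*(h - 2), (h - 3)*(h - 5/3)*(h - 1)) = h - 3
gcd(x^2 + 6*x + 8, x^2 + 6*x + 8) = x^2 + 6*x + 8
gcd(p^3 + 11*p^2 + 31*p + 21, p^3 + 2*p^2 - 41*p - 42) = p^2 + 8*p + 7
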